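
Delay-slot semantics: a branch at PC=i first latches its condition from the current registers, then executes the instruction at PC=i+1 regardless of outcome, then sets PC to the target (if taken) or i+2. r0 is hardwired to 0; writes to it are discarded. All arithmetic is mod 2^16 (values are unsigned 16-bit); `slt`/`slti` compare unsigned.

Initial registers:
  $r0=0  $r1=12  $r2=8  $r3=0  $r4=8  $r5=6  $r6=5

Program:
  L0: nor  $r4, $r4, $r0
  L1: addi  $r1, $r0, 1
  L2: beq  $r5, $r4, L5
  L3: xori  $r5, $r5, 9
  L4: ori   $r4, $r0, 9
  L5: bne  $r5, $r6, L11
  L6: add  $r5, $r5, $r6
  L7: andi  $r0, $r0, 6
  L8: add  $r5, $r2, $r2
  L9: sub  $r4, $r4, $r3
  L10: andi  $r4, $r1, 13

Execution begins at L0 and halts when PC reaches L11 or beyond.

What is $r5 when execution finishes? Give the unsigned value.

20

[0] nor  $r4, $r4, $r0  →  {$r0:0, $r1:12, $r2:8, $r3:0, $r4:65527, $r5:6, $r6:5}
[1] addi  $r1, $r0, 1  →  {$r0:0, $r1:1, $r2:8, $r3:0, $r4:65527, $r5:6, $r6:5}
[2] beq  $r5, $r4, L5  →  {$r0:0, $r1:1, $r2:8, $r3:0, $r4:65527, $r5:6, $r6:5}  ⟨branch fallthrough⟩
[3] xori  $r5, $r5, 9  →  {$r0:0, $r1:1, $r2:8, $r3:0, $r4:65527, $r5:15, $r6:5}
[4] ori   $r4, $r0, 9  →  {$r0:0, $r1:1, $r2:8, $r3:0, $r4:9, $r5:15, $r6:5}
[5] bne  $r5, $r6, L11  →  {$r0:0, $r1:1, $r2:8, $r3:0, $r4:9, $r5:15, $r6:5}  ⟨branch taken⟩
[6] add  $r5, $r5, $r6  →  {$r0:0, $r1:1, $r2:8, $r3:0, $r4:9, $r5:20, $r6:5}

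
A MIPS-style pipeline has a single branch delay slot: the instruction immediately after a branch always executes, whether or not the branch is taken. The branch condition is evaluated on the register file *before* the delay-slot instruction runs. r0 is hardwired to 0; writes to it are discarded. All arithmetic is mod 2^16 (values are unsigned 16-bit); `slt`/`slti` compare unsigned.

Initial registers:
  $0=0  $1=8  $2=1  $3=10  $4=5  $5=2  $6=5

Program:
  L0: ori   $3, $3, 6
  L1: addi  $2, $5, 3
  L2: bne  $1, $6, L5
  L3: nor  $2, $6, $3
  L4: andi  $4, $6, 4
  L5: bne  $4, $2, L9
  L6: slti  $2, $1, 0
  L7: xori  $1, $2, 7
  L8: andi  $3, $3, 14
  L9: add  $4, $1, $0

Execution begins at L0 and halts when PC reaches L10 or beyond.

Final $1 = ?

PC=0  ori   $3, $3, 6        | $0=0 $1=8 $2=1 $3=14 $4=5 $5=2 $6=5
PC=1  addi  $2, $5, 3        | $0=0 $1=8 $2=5 $3=14 $4=5 $5=2 $6=5
PC=2  bne  $1, $6, L5        | $0=0 $1=8 $2=5 $3=14 $4=5 $5=2 $6=5  [TAKEN]
PC=3  nor  $2, $6, $3        | $0=0 $1=8 $2=65520 $3=14 $4=5 $5=2 $6=5
PC=5  bne  $4, $2, L9        | $0=0 $1=8 $2=65520 $3=14 $4=5 $5=2 $6=5  [TAKEN]
PC=6  slti  $2, $1, 0        | $0=0 $1=8 $2=0 $3=14 $4=5 $5=2 $6=5
PC=9  add  $4, $1, $0        | $0=0 $1=8 $2=0 $3=14 $4=8 $5=2 $6=5

8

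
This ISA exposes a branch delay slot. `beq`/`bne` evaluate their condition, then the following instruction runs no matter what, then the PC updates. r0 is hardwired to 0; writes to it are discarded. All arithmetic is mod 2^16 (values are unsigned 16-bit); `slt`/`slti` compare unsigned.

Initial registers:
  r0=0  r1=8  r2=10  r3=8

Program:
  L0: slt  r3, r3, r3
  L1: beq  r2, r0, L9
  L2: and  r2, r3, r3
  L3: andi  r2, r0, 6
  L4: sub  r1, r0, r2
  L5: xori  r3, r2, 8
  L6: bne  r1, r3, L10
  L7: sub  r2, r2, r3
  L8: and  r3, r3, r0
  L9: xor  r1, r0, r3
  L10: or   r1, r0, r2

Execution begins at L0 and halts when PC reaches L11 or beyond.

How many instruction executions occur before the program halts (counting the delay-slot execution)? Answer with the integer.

9

[0] slt  r3, r3, r3  →  {r0:0, r1:8, r2:10, r3:0}
[1] beq  r2, r0, L9  →  {r0:0, r1:8, r2:10, r3:0}  ⟨branch fallthrough⟩
[2] and  r2, r3, r3  →  {r0:0, r1:8, r2:0, r3:0}
[3] andi  r2, r0, 6  →  {r0:0, r1:8, r2:0, r3:0}
[4] sub  r1, r0, r2  →  {r0:0, r1:0, r2:0, r3:0}
[5] xori  r3, r2, 8  →  {r0:0, r1:0, r2:0, r3:8}
[6] bne  r1, r3, L10  →  {r0:0, r1:0, r2:0, r3:8}  ⟨branch taken⟩
[7] sub  r2, r2, r3  →  {r0:0, r1:0, r2:65528, r3:8}
[10] or   r1, r0, r2  →  {r0:0, r1:65528, r2:65528, r3:8}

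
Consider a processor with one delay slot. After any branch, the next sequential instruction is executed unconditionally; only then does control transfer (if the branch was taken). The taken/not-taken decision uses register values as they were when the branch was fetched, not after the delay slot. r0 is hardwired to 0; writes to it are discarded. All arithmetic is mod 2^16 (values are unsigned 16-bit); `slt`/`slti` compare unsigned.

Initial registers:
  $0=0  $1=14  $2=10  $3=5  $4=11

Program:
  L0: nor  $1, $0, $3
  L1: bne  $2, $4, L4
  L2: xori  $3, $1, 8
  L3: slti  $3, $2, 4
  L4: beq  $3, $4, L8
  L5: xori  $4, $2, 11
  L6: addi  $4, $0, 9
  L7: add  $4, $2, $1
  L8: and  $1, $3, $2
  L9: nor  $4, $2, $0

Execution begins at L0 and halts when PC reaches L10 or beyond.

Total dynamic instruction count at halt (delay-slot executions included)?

[0] nor  $1, $0, $3  →  {$0:0, $1:65530, $2:10, $3:5, $4:11}
[1] bne  $2, $4, L4  →  {$0:0, $1:65530, $2:10, $3:5, $4:11}  ⟨branch taken⟩
[2] xori  $3, $1, 8  →  {$0:0, $1:65530, $2:10, $3:65522, $4:11}
[4] beq  $3, $4, L8  →  {$0:0, $1:65530, $2:10, $3:65522, $4:11}  ⟨branch fallthrough⟩
[5] xori  $4, $2, 11  →  {$0:0, $1:65530, $2:10, $3:65522, $4:1}
[6] addi  $4, $0, 9  →  {$0:0, $1:65530, $2:10, $3:65522, $4:9}
[7] add  $4, $2, $1  →  {$0:0, $1:65530, $2:10, $3:65522, $4:4}
[8] and  $1, $3, $2  →  {$0:0, $1:2, $2:10, $3:65522, $4:4}
[9] nor  $4, $2, $0  →  {$0:0, $1:2, $2:10, $3:65522, $4:65525}

9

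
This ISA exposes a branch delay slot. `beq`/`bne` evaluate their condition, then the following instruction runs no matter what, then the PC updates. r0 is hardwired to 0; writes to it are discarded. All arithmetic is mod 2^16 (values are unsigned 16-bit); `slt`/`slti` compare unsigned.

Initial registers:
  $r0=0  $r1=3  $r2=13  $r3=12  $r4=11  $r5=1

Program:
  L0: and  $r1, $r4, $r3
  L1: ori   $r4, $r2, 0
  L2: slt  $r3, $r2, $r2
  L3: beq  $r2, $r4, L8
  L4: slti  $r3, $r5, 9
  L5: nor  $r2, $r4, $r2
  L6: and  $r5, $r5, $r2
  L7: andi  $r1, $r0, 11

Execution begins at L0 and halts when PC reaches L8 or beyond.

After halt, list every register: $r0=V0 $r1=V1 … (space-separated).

PC=0  and  $r1, $r4, $r3     | $r0=0 $r1=8 $r2=13 $r3=12 $r4=11 $r5=1
PC=1  ori   $r4, $r2, 0      | $r0=0 $r1=8 $r2=13 $r3=12 $r4=13 $r5=1
PC=2  slt  $r3, $r2, $r2     | $r0=0 $r1=8 $r2=13 $r3=0 $r4=13 $r5=1
PC=3  beq  $r2, $r4, L8      | $r0=0 $r1=8 $r2=13 $r3=0 $r4=13 $r5=1  [TAKEN]
PC=4  slti  $r3, $r5, 9      | $r0=0 $r1=8 $r2=13 $r3=1 $r4=13 $r5=1

$r0=0 $r1=8 $r2=13 $r3=1 $r4=13 $r5=1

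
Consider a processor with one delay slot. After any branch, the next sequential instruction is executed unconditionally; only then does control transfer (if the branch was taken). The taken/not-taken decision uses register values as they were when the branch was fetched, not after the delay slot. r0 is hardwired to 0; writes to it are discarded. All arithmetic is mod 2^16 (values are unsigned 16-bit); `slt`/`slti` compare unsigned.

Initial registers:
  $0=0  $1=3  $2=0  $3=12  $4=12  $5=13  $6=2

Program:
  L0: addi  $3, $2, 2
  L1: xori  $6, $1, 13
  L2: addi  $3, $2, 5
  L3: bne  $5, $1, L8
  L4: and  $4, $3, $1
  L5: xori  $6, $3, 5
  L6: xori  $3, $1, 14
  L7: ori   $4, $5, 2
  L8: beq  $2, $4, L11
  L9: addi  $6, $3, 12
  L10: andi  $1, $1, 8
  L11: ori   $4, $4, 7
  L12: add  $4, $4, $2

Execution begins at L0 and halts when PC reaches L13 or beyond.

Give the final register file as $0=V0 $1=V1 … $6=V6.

[0] addi  $3, $2, 2  →  {$0:0, $1:3, $2:0, $3:2, $4:12, $5:13, $6:2}
[1] xori  $6, $1, 13  →  {$0:0, $1:3, $2:0, $3:2, $4:12, $5:13, $6:14}
[2] addi  $3, $2, 5  →  {$0:0, $1:3, $2:0, $3:5, $4:12, $5:13, $6:14}
[3] bne  $5, $1, L8  →  {$0:0, $1:3, $2:0, $3:5, $4:12, $5:13, $6:14}  ⟨branch taken⟩
[4] and  $4, $3, $1  →  {$0:0, $1:3, $2:0, $3:5, $4:1, $5:13, $6:14}
[8] beq  $2, $4, L11  →  {$0:0, $1:3, $2:0, $3:5, $4:1, $5:13, $6:14}  ⟨branch fallthrough⟩
[9] addi  $6, $3, 12  →  {$0:0, $1:3, $2:0, $3:5, $4:1, $5:13, $6:17}
[10] andi  $1, $1, 8  →  {$0:0, $1:0, $2:0, $3:5, $4:1, $5:13, $6:17}
[11] ori   $4, $4, 7  →  {$0:0, $1:0, $2:0, $3:5, $4:7, $5:13, $6:17}
[12] add  $4, $4, $2  →  {$0:0, $1:0, $2:0, $3:5, $4:7, $5:13, $6:17}

$0=0 $1=0 $2=0 $3=5 $4=7 $5=13 $6=17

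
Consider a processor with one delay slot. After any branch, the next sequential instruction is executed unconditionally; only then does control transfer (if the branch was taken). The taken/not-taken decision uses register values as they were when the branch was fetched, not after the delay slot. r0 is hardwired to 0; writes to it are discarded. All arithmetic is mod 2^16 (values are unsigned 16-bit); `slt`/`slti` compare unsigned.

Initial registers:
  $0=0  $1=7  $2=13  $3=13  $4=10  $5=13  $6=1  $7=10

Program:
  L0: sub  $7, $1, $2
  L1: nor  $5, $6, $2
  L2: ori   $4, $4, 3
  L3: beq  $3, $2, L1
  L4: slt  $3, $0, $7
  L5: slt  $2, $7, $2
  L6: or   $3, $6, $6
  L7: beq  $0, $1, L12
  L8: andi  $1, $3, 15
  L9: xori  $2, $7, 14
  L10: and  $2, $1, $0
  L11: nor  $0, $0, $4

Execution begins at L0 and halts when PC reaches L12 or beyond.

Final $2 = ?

PC=0  sub  $7, $1, $2        | $0=0 $1=7 $2=13 $3=13 $4=10 $5=13 $6=1 $7=65530
PC=1  nor  $5, $6, $2        | $0=0 $1=7 $2=13 $3=13 $4=10 $5=65522 $6=1 $7=65530
PC=2  ori   $4, $4, 3        | $0=0 $1=7 $2=13 $3=13 $4=11 $5=65522 $6=1 $7=65530
PC=3  beq  $3, $2, L1        | $0=0 $1=7 $2=13 $3=13 $4=11 $5=65522 $6=1 $7=65530  [TAKEN]
PC=4  slt  $3, $0, $7        | $0=0 $1=7 $2=13 $3=1 $4=11 $5=65522 $6=1 $7=65530
PC=1  nor  $5, $6, $2        | $0=0 $1=7 $2=13 $3=1 $4=11 $5=65522 $6=1 $7=65530
PC=2  ori   $4, $4, 3        | $0=0 $1=7 $2=13 $3=1 $4=11 $5=65522 $6=1 $7=65530
PC=3  beq  $3, $2, L1        | $0=0 $1=7 $2=13 $3=1 $4=11 $5=65522 $6=1 $7=65530  [not taken]
PC=4  slt  $3, $0, $7        | $0=0 $1=7 $2=13 $3=1 $4=11 $5=65522 $6=1 $7=65530
PC=5  slt  $2, $7, $2        | $0=0 $1=7 $2=0 $3=1 $4=11 $5=65522 $6=1 $7=65530
PC=6  or   $3, $6, $6        | $0=0 $1=7 $2=0 $3=1 $4=11 $5=65522 $6=1 $7=65530
PC=7  beq  $0, $1, L12       | $0=0 $1=7 $2=0 $3=1 $4=11 $5=65522 $6=1 $7=65530  [not taken]
PC=8  andi  $1, $3, 15       | $0=0 $1=1 $2=0 $3=1 $4=11 $5=65522 $6=1 $7=65530
PC=9  xori  $2, $7, 14       | $0=0 $1=1 $2=65524 $3=1 $4=11 $5=65522 $6=1 $7=65530
PC=10 and  $2, $1, $0        | $0=0 $1=1 $2=0 $3=1 $4=11 $5=65522 $6=1 $7=65530
PC=11 nor  $0, $0, $4        | $0=0 $1=1 $2=0 $3=1 $4=11 $5=65522 $6=1 $7=65530

0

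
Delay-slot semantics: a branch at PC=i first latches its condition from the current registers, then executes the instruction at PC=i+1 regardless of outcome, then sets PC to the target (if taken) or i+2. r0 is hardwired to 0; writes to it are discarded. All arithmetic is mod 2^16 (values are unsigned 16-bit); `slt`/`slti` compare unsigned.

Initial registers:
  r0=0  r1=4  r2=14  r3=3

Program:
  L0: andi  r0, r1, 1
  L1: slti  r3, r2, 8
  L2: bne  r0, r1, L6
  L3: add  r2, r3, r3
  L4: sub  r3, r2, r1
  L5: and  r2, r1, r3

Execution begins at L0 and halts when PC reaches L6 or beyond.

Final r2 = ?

#0 andi  r0, r1, 1 ; 0/4/14/3
#1 slti  r3, r2, 8 ; 0/4/14/0
#2 bne  r0, r1, L6 ; 0/4/14/0 ; →target
#3 add  r2, r3, r3 ; 0/4/0/0

0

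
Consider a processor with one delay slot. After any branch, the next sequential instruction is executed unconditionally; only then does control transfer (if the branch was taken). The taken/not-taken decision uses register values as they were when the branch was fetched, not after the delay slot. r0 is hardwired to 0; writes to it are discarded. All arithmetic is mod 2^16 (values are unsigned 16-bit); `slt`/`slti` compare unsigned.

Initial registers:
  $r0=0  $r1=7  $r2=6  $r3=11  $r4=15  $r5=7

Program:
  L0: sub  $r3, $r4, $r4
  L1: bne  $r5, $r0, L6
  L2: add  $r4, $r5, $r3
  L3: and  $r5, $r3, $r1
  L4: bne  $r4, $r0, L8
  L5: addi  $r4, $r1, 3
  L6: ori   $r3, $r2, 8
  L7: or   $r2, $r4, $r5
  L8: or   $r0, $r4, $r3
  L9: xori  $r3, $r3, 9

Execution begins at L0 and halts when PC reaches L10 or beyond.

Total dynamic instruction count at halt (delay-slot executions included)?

7

PC=0  sub  $r3, $r4, $r4     | $r0=0 $r1=7 $r2=6 $r3=0 $r4=15 $r5=7
PC=1  bne  $r5, $r0, L6      | $r0=0 $r1=7 $r2=6 $r3=0 $r4=15 $r5=7  [TAKEN]
PC=2  add  $r4, $r5, $r3     | $r0=0 $r1=7 $r2=6 $r3=0 $r4=7 $r5=7
PC=6  ori   $r3, $r2, 8      | $r0=0 $r1=7 $r2=6 $r3=14 $r4=7 $r5=7
PC=7  or   $r2, $r4, $r5     | $r0=0 $r1=7 $r2=7 $r3=14 $r4=7 $r5=7
PC=8  or   $r0, $r4, $r3     | $r0=0 $r1=7 $r2=7 $r3=14 $r4=7 $r5=7
PC=9  xori  $r3, $r3, 9      | $r0=0 $r1=7 $r2=7 $r3=7 $r4=7 $r5=7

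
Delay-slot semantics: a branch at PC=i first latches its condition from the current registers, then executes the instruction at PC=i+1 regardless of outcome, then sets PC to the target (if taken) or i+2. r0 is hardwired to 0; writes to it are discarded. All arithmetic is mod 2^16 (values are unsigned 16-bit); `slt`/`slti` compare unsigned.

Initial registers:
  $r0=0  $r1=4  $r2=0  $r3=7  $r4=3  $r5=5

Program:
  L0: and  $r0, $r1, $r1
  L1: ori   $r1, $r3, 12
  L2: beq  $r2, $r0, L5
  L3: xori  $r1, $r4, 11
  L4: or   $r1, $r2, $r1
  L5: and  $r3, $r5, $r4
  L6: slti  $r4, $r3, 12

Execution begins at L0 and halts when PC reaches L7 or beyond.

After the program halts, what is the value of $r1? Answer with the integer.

8

PC=0  and  $r0, $r1, $r1     | $r0=0 $r1=4 $r2=0 $r3=7 $r4=3 $r5=5
PC=1  ori   $r1, $r3, 12     | $r0=0 $r1=15 $r2=0 $r3=7 $r4=3 $r5=5
PC=2  beq  $r2, $r0, L5      | $r0=0 $r1=15 $r2=0 $r3=7 $r4=3 $r5=5  [TAKEN]
PC=3  xori  $r1, $r4, 11     | $r0=0 $r1=8 $r2=0 $r3=7 $r4=3 $r5=5
PC=5  and  $r3, $r5, $r4     | $r0=0 $r1=8 $r2=0 $r3=1 $r4=3 $r5=5
PC=6  slti  $r4, $r3, 12     | $r0=0 $r1=8 $r2=0 $r3=1 $r4=1 $r5=5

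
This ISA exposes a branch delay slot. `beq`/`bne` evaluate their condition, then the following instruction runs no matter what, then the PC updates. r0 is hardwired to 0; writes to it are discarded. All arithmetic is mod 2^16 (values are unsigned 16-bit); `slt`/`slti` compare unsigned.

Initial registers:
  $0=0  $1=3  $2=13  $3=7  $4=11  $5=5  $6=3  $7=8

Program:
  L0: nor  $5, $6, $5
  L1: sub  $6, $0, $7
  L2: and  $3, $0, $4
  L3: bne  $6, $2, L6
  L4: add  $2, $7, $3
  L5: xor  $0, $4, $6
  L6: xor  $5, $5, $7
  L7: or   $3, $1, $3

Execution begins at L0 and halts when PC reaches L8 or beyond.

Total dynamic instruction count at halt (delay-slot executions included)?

[0] nor  $5, $6, $5  →  {$0:0, $1:3, $2:13, $3:7, $4:11, $5:65528, $6:3, $7:8}
[1] sub  $6, $0, $7  →  {$0:0, $1:3, $2:13, $3:7, $4:11, $5:65528, $6:65528, $7:8}
[2] and  $3, $0, $4  →  {$0:0, $1:3, $2:13, $3:0, $4:11, $5:65528, $6:65528, $7:8}
[3] bne  $6, $2, L6  →  {$0:0, $1:3, $2:13, $3:0, $4:11, $5:65528, $6:65528, $7:8}  ⟨branch taken⟩
[4] add  $2, $7, $3  →  {$0:0, $1:3, $2:8, $3:0, $4:11, $5:65528, $6:65528, $7:8}
[6] xor  $5, $5, $7  →  {$0:0, $1:3, $2:8, $3:0, $4:11, $5:65520, $6:65528, $7:8}
[7] or   $3, $1, $3  →  {$0:0, $1:3, $2:8, $3:3, $4:11, $5:65520, $6:65528, $7:8}

7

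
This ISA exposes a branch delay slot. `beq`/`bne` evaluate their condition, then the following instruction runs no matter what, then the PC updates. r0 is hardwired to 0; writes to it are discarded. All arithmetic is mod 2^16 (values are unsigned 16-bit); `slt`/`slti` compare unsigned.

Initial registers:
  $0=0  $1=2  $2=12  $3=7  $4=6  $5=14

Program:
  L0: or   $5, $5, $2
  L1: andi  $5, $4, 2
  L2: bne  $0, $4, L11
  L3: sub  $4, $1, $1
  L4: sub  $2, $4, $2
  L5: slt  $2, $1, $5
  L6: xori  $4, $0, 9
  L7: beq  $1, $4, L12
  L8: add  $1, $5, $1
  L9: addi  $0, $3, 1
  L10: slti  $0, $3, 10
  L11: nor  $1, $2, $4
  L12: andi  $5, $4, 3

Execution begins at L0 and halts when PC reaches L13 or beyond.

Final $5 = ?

#0 or   $5, $5, $2 ; 0/2/12/7/6/14
#1 andi  $5, $4, 2 ; 0/2/12/7/6/2
#2 bne  $0, $4, L11 ; 0/2/12/7/6/2 ; →target
#3 sub  $4, $1, $1 ; 0/2/12/7/0/2
#11 nor  $1, $2, $4 ; 0/65523/12/7/0/2
#12 andi  $5, $4, 3 ; 0/65523/12/7/0/0

0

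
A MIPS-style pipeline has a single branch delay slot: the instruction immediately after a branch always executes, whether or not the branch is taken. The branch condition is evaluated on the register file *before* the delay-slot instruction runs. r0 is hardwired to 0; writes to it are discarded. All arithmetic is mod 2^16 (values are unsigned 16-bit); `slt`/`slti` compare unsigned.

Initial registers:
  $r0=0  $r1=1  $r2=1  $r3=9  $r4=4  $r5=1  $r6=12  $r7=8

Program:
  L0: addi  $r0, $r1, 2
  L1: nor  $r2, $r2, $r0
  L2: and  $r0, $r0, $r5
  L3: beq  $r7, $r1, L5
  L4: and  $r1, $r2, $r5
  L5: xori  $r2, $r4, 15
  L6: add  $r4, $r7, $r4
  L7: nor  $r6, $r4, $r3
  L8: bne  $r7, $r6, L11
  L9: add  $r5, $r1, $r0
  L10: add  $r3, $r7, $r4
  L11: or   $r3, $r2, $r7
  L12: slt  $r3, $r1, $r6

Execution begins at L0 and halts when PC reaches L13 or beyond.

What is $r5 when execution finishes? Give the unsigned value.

0

PC=0  addi  $r0, $r1, 2      | $r0=0 $r1=1 $r2=1 $r3=9 $r4=4 $r5=1 $r6=12 $r7=8
PC=1  nor  $r2, $r2, $r0     | $r0=0 $r1=1 $r2=65534 $r3=9 $r4=4 $r5=1 $r6=12 $r7=8
PC=2  and  $r0, $r0, $r5     | $r0=0 $r1=1 $r2=65534 $r3=9 $r4=4 $r5=1 $r6=12 $r7=8
PC=3  beq  $r7, $r1, L5      | $r0=0 $r1=1 $r2=65534 $r3=9 $r4=4 $r5=1 $r6=12 $r7=8  [not taken]
PC=4  and  $r1, $r2, $r5     | $r0=0 $r1=0 $r2=65534 $r3=9 $r4=4 $r5=1 $r6=12 $r7=8
PC=5  xori  $r2, $r4, 15     | $r0=0 $r1=0 $r2=11 $r3=9 $r4=4 $r5=1 $r6=12 $r7=8
PC=6  add  $r4, $r7, $r4     | $r0=0 $r1=0 $r2=11 $r3=9 $r4=12 $r5=1 $r6=12 $r7=8
PC=7  nor  $r6, $r4, $r3     | $r0=0 $r1=0 $r2=11 $r3=9 $r4=12 $r5=1 $r6=65522 $r7=8
PC=8  bne  $r7, $r6, L11     | $r0=0 $r1=0 $r2=11 $r3=9 $r4=12 $r5=1 $r6=65522 $r7=8  [TAKEN]
PC=9  add  $r5, $r1, $r0     | $r0=0 $r1=0 $r2=11 $r3=9 $r4=12 $r5=0 $r6=65522 $r7=8
PC=11 or   $r3, $r2, $r7     | $r0=0 $r1=0 $r2=11 $r3=11 $r4=12 $r5=0 $r6=65522 $r7=8
PC=12 slt  $r3, $r1, $r6     | $r0=0 $r1=0 $r2=11 $r3=1 $r4=12 $r5=0 $r6=65522 $r7=8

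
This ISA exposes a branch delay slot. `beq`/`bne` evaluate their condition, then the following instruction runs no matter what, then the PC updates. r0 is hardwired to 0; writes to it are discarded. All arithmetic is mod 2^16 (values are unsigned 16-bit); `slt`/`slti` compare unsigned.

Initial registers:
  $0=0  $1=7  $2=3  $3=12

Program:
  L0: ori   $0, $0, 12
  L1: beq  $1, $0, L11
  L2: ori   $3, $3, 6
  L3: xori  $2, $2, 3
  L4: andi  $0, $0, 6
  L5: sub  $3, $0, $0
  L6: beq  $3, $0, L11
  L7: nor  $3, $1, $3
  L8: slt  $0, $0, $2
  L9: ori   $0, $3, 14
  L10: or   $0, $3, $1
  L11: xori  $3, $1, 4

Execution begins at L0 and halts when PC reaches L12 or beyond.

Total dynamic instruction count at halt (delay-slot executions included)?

PC=0  ori   $0, $0, 12       | $0=0 $1=7 $2=3 $3=12
PC=1  beq  $1, $0, L11       | $0=0 $1=7 $2=3 $3=12  [not taken]
PC=2  ori   $3, $3, 6        | $0=0 $1=7 $2=3 $3=14
PC=3  xori  $2, $2, 3        | $0=0 $1=7 $2=0 $3=14
PC=4  andi  $0, $0, 6        | $0=0 $1=7 $2=0 $3=14
PC=5  sub  $3, $0, $0        | $0=0 $1=7 $2=0 $3=0
PC=6  beq  $3, $0, L11       | $0=0 $1=7 $2=0 $3=0  [TAKEN]
PC=7  nor  $3, $1, $3        | $0=0 $1=7 $2=0 $3=65528
PC=11 xori  $3, $1, 4        | $0=0 $1=7 $2=0 $3=3

9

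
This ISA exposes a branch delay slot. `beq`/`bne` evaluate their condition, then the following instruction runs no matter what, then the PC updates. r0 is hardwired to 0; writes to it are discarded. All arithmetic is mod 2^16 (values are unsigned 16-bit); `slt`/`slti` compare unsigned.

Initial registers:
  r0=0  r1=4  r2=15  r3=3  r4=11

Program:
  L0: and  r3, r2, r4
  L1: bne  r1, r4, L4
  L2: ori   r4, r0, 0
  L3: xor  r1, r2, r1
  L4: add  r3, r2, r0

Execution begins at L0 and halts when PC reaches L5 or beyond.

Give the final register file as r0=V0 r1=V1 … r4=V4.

r0=0 r1=4 r2=15 r3=15 r4=0

[0] and  r3, r2, r4  →  {r0:0, r1:4, r2:15, r3:11, r4:11}
[1] bne  r1, r4, L4  →  {r0:0, r1:4, r2:15, r3:11, r4:11}  ⟨branch taken⟩
[2] ori   r4, r0, 0  →  {r0:0, r1:4, r2:15, r3:11, r4:0}
[4] add  r3, r2, r0  →  {r0:0, r1:4, r2:15, r3:15, r4:0}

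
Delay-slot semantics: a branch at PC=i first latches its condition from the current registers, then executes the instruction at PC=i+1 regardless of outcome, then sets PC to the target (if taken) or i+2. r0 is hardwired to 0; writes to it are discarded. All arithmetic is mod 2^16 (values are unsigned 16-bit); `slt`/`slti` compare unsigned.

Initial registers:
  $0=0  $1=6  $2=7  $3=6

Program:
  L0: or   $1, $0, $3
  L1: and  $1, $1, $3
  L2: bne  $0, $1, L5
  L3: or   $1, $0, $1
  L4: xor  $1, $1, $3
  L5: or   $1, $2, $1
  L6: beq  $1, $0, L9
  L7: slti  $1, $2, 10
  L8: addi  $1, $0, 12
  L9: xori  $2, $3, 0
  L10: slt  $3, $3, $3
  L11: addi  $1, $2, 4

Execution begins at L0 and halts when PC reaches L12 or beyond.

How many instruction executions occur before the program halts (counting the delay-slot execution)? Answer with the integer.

[0] or   $1, $0, $3  →  {$0:0, $1:6, $2:7, $3:6}
[1] and  $1, $1, $3  →  {$0:0, $1:6, $2:7, $3:6}
[2] bne  $0, $1, L5  →  {$0:0, $1:6, $2:7, $3:6}  ⟨branch taken⟩
[3] or   $1, $0, $1  →  {$0:0, $1:6, $2:7, $3:6}
[5] or   $1, $2, $1  →  {$0:0, $1:7, $2:7, $3:6}
[6] beq  $1, $0, L9  →  {$0:0, $1:7, $2:7, $3:6}  ⟨branch fallthrough⟩
[7] slti  $1, $2, 10  →  {$0:0, $1:1, $2:7, $3:6}
[8] addi  $1, $0, 12  →  {$0:0, $1:12, $2:7, $3:6}
[9] xori  $2, $3, 0  →  {$0:0, $1:12, $2:6, $3:6}
[10] slt  $3, $3, $3  →  {$0:0, $1:12, $2:6, $3:0}
[11] addi  $1, $2, 4  →  {$0:0, $1:10, $2:6, $3:0}

11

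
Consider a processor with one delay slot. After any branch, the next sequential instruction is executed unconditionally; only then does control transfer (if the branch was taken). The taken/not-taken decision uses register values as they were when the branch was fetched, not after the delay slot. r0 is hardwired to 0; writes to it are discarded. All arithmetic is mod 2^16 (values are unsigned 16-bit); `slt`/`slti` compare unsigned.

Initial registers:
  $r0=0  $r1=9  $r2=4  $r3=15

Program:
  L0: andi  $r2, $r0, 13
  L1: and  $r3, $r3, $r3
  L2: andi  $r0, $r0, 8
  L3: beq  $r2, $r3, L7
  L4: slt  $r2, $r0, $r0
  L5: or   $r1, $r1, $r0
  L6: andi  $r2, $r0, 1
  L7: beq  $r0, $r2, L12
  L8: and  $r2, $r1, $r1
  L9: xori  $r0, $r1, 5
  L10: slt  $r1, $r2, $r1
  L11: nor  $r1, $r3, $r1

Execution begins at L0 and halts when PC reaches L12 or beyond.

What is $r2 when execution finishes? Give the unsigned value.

[0] andi  $r2, $r0, 13  →  {$r0:0, $r1:9, $r2:0, $r3:15}
[1] and  $r3, $r3, $r3  →  {$r0:0, $r1:9, $r2:0, $r3:15}
[2] andi  $r0, $r0, 8  →  {$r0:0, $r1:9, $r2:0, $r3:15}
[3] beq  $r2, $r3, L7  →  {$r0:0, $r1:9, $r2:0, $r3:15}  ⟨branch fallthrough⟩
[4] slt  $r2, $r0, $r0  →  {$r0:0, $r1:9, $r2:0, $r3:15}
[5] or   $r1, $r1, $r0  →  {$r0:0, $r1:9, $r2:0, $r3:15}
[6] andi  $r2, $r0, 1  →  {$r0:0, $r1:9, $r2:0, $r3:15}
[7] beq  $r0, $r2, L12  →  {$r0:0, $r1:9, $r2:0, $r3:15}  ⟨branch taken⟩
[8] and  $r2, $r1, $r1  →  {$r0:0, $r1:9, $r2:9, $r3:15}

9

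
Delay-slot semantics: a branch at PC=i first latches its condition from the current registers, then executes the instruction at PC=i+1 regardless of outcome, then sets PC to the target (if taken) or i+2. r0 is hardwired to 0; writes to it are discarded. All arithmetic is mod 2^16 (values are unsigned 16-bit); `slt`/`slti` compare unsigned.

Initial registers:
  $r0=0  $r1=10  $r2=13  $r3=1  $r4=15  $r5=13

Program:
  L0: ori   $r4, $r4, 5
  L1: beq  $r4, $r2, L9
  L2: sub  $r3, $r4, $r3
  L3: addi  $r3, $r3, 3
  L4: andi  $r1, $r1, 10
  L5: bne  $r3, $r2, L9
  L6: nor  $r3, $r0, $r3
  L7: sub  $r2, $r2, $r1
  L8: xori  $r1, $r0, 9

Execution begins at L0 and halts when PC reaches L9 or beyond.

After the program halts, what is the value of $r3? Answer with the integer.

65518

PC=0  ori   $r4, $r4, 5      | $r0=0 $r1=10 $r2=13 $r3=1 $r4=15 $r5=13
PC=1  beq  $r4, $r2, L9      | $r0=0 $r1=10 $r2=13 $r3=1 $r4=15 $r5=13  [not taken]
PC=2  sub  $r3, $r4, $r3     | $r0=0 $r1=10 $r2=13 $r3=14 $r4=15 $r5=13
PC=3  addi  $r3, $r3, 3      | $r0=0 $r1=10 $r2=13 $r3=17 $r4=15 $r5=13
PC=4  andi  $r1, $r1, 10     | $r0=0 $r1=10 $r2=13 $r3=17 $r4=15 $r5=13
PC=5  bne  $r3, $r2, L9      | $r0=0 $r1=10 $r2=13 $r3=17 $r4=15 $r5=13  [TAKEN]
PC=6  nor  $r3, $r0, $r3     | $r0=0 $r1=10 $r2=13 $r3=65518 $r4=15 $r5=13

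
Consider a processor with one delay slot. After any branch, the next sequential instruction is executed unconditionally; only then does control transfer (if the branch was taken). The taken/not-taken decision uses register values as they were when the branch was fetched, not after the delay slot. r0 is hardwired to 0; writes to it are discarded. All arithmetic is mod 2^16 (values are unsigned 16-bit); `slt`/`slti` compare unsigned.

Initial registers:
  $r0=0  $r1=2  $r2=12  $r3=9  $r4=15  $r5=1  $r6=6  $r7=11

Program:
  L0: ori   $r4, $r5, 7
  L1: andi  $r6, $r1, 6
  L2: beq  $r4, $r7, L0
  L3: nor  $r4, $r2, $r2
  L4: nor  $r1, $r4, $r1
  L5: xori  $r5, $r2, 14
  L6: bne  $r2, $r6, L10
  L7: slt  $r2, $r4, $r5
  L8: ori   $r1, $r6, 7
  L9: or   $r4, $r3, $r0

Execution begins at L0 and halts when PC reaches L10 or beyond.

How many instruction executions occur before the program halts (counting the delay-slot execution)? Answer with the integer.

#0 ori   $r4, $r5, 7 ; 0/2/12/9/7/1/6/11
#1 andi  $r6, $r1, 6 ; 0/2/12/9/7/1/2/11
#2 beq  $r4, $r7, L0 ; 0/2/12/9/7/1/2/11 ; →fallthru
#3 nor  $r4, $r2, $r2 ; 0/2/12/9/65523/1/2/11
#4 nor  $r1, $r4, $r1 ; 0/12/12/9/65523/1/2/11
#5 xori  $r5, $r2, 14 ; 0/12/12/9/65523/2/2/11
#6 bne  $r2, $r6, L10 ; 0/12/12/9/65523/2/2/11 ; →target
#7 slt  $r2, $r4, $r5 ; 0/12/0/9/65523/2/2/11

8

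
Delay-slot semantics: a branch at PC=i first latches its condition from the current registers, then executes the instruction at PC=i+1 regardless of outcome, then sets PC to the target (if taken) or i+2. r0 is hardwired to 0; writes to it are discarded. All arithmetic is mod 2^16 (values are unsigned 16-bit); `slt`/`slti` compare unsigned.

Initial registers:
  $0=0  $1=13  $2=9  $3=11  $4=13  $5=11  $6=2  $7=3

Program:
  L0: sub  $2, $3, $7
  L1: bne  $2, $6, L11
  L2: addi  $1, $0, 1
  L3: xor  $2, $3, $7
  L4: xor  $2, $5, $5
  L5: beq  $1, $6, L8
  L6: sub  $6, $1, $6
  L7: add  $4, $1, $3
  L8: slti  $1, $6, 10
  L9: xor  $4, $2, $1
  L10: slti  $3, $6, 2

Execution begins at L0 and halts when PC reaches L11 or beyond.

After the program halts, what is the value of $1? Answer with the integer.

1

PC=0  sub  $2, $3, $7        | $0=0 $1=13 $2=8 $3=11 $4=13 $5=11 $6=2 $7=3
PC=1  bne  $2, $6, L11       | $0=0 $1=13 $2=8 $3=11 $4=13 $5=11 $6=2 $7=3  [TAKEN]
PC=2  addi  $1, $0, 1        | $0=0 $1=1 $2=8 $3=11 $4=13 $5=11 $6=2 $7=3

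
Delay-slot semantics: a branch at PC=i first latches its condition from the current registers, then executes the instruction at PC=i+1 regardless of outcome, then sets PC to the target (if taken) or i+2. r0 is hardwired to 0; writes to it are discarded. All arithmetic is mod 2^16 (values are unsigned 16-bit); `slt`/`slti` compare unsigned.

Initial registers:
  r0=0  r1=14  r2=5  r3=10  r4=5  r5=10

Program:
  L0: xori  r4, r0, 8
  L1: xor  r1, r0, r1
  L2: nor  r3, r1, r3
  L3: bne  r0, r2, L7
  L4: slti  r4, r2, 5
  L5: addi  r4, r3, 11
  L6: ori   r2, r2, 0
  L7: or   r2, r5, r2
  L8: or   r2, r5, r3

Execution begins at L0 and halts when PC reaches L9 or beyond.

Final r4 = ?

0

#0 xori  r4, r0, 8 ; 0/14/5/10/8/10
#1 xor  r1, r0, r1 ; 0/14/5/10/8/10
#2 nor  r3, r1, r3 ; 0/14/5/65521/8/10
#3 bne  r0, r2, L7 ; 0/14/5/65521/8/10 ; →target
#4 slti  r4, r2, 5 ; 0/14/5/65521/0/10
#7 or   r2, r5, r2 ; 0/14/15/65521/0/10
#8 or   r2, r5, r3 ; 0/14/65531/65521/0/10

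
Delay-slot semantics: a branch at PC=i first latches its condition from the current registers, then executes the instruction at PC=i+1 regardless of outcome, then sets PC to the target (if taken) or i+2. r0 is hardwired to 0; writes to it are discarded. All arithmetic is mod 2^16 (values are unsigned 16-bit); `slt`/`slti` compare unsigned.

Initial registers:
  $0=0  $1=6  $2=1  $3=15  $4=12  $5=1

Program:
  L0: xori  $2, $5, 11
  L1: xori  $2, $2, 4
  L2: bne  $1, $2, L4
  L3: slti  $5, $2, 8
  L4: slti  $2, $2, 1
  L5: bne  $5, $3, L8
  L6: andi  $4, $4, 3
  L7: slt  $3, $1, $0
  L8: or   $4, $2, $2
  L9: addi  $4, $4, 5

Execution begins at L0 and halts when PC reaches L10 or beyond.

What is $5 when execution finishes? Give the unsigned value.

PC=0  xori  $2, $5, 11       | $0=0 $1=6 $2=10 $3=15 $4=12 $5=1
PC=1  xori  $2, $2, 4        | $0=0 $1=6 $2=14 $3=15 $4=12 $5=1
PC=2  bne  $1, $2, L4        | $0=0 $1=6 $2=14 $3=15 $4=12 $5=1  [TAKEN]
PC=3  slti  $5, $2, 8        | $0=0 $1=6 $2=14 $3=15 $4=12 $5=0
PC=4  slti  $2, $2, 1        | $0=0 $1=6 $2=0 $3=15 $4=12 $5=0
PC=5  bne  $5, $3, L8        | $0=0 $1=6 $2=0 $3=15 $4=12 $5=0  [TAKEN]
PC=6  andi  $4, $4, 3        | $0=0 $1=6 $2=0 $3=15 $4=0 $5=0
PC=8  or   $4, $2, $2        | $0=0 $1=6 $2=0 $3=15 $4=0 $5=0
PC=9  addi  $4, $4, 5        | $0=0 $1=6 $2=0 $3=15 $4=5 $5=0

0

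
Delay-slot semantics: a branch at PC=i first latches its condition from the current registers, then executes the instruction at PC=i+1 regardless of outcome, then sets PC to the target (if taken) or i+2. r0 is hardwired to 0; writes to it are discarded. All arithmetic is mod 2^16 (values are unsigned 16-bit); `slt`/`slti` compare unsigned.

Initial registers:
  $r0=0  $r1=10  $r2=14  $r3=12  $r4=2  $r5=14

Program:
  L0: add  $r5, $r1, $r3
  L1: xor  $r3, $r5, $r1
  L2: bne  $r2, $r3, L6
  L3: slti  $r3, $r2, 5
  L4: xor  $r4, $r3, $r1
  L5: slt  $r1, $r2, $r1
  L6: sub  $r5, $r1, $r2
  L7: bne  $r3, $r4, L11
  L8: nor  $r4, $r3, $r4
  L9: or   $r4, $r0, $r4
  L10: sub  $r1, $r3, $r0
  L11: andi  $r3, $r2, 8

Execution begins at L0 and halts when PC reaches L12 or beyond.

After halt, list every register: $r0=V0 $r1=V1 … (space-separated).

$r0=0 $r1=10 $r2=14 $r3=8 $r4=65533 $r5=65532

#0 add  $r5, $r1, $r3 ; 0/10/14/12/2/22
#1 xor  $r3, $r5, $r1 ; 0/10/14/28/2/22
#2 bne  $r2, $r3, L6 ; 0/10/14/28/2/22 ; →target
#3 slti  $r3, $r2, 5 ; 0/10/14/0/2/22
#6 sub  $r5, $r1, $r2 ; 0/10/14/0/2/65532
#7 bne  $r3, $r4, L11 ; 0/10/14/0/2/65532 ; →target
#8 nor  $r4, $r3, $r4 ; 0/10/14/0/65533/65532
#11 andi  $r3, $r2, 8 ; 0/10/14/8/65533/65532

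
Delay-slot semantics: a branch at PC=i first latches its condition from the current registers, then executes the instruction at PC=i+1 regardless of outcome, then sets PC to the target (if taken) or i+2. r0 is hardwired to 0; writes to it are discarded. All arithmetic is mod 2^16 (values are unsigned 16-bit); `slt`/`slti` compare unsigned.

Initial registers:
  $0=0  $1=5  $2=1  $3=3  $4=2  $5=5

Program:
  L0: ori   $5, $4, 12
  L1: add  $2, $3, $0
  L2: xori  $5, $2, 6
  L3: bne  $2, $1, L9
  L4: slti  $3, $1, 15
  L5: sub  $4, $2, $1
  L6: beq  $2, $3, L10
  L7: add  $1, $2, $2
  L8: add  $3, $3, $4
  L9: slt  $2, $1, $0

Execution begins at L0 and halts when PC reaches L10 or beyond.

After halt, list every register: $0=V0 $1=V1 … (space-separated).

$0=0 $1=5 $2=0 $3=1 $4=2 $5=5

PC=0  ori   $5, $4, 12       | $0=0 $1=5 $2=1 $3=3 $4=2 $5=14
PC=1  add  $2, $3, $0        | $0=0 $1=5 $2=3 $3=3 $4=2 $5=14
PC=2  xori  $5, $2, 6        | $0=0 $1=5 $2=3 $3=3 $4=2 $5=5
PC=3  bne  $2, $1, L9        | $0=0 $1=5 $2=3 $3=3 $4=2 $5=5  [TAKEN]
PC=4  slti  $3, $1, 15       | $0=0 $1=5 $2=3 $3=1 $4=2 $5=5
PC=9  slt  $2, $1, $0        | $0=0 $1=5 $2=0 $3=1 $4=2 $5=5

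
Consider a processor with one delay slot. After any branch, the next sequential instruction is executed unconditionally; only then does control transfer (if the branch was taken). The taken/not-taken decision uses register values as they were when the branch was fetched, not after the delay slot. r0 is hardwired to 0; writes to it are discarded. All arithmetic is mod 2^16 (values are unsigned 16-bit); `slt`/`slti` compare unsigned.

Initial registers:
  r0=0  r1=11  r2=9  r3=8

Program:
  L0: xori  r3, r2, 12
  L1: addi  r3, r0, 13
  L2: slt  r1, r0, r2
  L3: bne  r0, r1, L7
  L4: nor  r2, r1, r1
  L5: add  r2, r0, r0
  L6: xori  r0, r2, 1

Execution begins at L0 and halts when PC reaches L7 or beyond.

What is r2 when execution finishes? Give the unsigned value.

65534

  step pc=0: xori  r3, r2, 12  regs=(0,11,9,5)
  step pc=1: addi  r3, r0, 13  regs=(0,11,9,13)
  step pc=2: slt  r1, r0, r2  regs=(0,1,9,13)
  step pc=3: bne  r0, r1, L7  cond=T  regs=(0,1,9,13)
  step pc=4: nor  r2, r1, r1  regs=(0,1,65534,13)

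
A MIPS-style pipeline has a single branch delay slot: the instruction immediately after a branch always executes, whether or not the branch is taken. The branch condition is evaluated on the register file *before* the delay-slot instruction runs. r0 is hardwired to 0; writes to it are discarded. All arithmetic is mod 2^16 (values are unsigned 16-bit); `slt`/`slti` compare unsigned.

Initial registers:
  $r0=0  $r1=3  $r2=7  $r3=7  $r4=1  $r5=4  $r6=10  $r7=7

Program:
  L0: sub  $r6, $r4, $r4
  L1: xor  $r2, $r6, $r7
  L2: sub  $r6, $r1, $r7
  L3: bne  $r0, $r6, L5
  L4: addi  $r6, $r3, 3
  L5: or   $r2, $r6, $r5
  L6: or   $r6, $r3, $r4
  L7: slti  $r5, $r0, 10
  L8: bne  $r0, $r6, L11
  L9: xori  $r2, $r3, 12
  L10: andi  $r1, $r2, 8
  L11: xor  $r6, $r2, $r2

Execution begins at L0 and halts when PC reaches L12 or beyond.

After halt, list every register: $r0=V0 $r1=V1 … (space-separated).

  step pc=0: sub  $r6, $r4, $r4  regs=(0,3,7,7,1,4,0,7)
  step pc=1: xor  $r2, $r6, $r7  regs=(0,3,7,7,1,4,0,7)
  step pc=2: sub  $r6, $r1, $r7  regs=(0,3,7,7,1,4,65532,7)
  step pc=3: bne  $r0, $r6, L5  cond=T  regs=(0,3,7,7,1,4,65532,7)
  step pc=4: addi  $r6, $r3, 3  regs=(0,3,7,7,1,4,10,7)
  step pc=5: or   $r2, $r6, $r5  regs=(0,3,14,7,1,4,10,7)
  step pc=6: or   $r6, $r3, $r4  regs=(0,3,14,7,1,4,7,7)
  step pc=7: slti  $r5, $r0, 10  regs=(0,3,14,7,1,1,7,7)
  step pc=8: bne  $r0, $r6, L11  cond=T  regs=(0,3,14,7,1,1,7,7)
  step pc=9: xori  $r2, $r3, 12  regs=(0,3,11,7,1,1,7,7)
  step pc=11: xor  $r6, $r2, $r2  regs=(0,3,11,7,1,1,0,7)

$r0=0 $r1=3 $r2=11 $r3=7 $r4=1 $r5=1 $r6=0 $r7=7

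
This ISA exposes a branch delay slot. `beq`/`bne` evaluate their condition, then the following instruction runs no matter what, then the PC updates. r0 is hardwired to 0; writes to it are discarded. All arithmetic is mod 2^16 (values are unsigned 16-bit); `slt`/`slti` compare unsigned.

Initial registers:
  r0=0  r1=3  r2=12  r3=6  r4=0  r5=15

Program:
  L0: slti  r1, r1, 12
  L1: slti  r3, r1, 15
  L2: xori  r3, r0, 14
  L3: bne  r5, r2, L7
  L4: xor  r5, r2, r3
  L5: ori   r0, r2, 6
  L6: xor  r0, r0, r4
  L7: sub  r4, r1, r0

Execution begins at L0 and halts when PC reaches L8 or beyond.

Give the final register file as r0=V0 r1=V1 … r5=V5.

r0=0 r1=1 r2=12 r3=14 r4=1 r5=2

PC=0  slti  r1, r1, 12       | r0=0 r1=1 r2=12 r3=6 r4=0 r5=15
PC=1  slti  r3, r1, 15       | r0=0 r1=1 r2=12 r3=1 r4=0 r5=15
PC=2  xori  r3, r0, 14       | r0=0 r1=1 r2=12 r3=14 r4=0 r5=15
PC=3  bne  r5, r2, L7        | r0=0 r1=1 r2=12 r3=14 r4=0 r5=15  [TAKEN]
PC=4  xor  r5, r2, r3        | r0=0 r1=1 r2=12 r3=14 r4=0 r5=2
PC=7  sub  r4, r1, r0        | r0=0 r1=1 r2=12 r3=14 r4=1 r5=2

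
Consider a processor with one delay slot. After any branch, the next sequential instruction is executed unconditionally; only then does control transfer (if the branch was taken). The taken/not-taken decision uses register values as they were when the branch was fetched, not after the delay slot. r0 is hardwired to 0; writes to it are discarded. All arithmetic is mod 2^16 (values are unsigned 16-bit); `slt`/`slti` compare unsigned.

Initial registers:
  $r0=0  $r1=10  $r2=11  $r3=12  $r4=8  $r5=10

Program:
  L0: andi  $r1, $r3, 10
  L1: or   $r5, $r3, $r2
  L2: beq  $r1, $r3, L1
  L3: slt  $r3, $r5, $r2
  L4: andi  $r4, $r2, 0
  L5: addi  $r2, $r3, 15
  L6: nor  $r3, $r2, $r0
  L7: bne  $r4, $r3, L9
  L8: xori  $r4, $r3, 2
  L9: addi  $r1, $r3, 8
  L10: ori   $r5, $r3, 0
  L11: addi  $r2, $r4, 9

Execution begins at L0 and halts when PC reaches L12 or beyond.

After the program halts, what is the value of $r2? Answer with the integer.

65531

#0 andi  $r1, $r3, 10 ; 0/8/11/12/8/10
#1 or   $r5, $r3, $r2 ; 0/8/11/12/8/15
#2 beq  $r1, $r3, L1 ; 0/8/11/12/8/15 ; →fallthru
#3 slt  $r3, $r5, $r2 ; 0/8/11/0/8/15
#4 andi  $r4, $r2, 0 ; 0/8/11/0/0/15
#5 addi  $r2, $r3, 15 ; 0/8/15/0/0/15
#6 nor  $r3, $r2, $r0 ; 0/8/15/65520/0/15
#7 bne  $r4, $r3, L9 ; 0/8/15/65520/0/15 ; →target
#8 xori  $r4, $r3, 2 ; 0/8/15/65520/65522/15
#9 addi  $r1, $r3, 8 ; 0/65528/15/65520/65522/15
#10 ori   $r5, $r3, 0 ; 0/65528/15/65520/65522/65520
#11 addi  $r2, $r4, 9 ; 0/65528/65531/65520/65522/65520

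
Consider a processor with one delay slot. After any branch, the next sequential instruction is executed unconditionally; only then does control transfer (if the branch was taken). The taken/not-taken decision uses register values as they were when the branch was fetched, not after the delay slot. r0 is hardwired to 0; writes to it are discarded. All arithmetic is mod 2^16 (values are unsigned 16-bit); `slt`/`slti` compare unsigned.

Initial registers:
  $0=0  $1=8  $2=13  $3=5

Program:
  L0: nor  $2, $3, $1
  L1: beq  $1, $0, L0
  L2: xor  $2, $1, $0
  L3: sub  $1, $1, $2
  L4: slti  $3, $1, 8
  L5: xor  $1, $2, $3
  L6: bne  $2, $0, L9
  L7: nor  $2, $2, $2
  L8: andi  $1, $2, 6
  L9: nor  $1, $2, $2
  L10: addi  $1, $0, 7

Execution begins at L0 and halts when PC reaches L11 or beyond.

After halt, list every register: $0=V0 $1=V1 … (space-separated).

[0] nor  $2, $3, $1  →  {$0:0, $1:8, $2:65522, $3:5}
[1] beq  $1, $0, L0  →  {$0:0, $1:8, $2:65522, $3:5}  ⟨branch fallthrough⟩
[2] xor  $2, $1, $0  →  {$0:0, $1:8, $2:8, $3:5}
[3] sub  $1, $1, $2  →  {$0:0, $1:0, $2:8, $3:5}
[4] slti  $3, $1, 8  →  {$0:0, $1:0, $2:8, $3:1}
[5] xor  $1, $2, $3  →  {$0:0, $1:9, $2:8, $3:1}
[6] bne  $2, $0, L9  →  {$0:0, $1:9, $2:8, $3:1}  ⟨branch taken⟩
[7] nor  $2, $2, $2  →  {$0:0, $1:9, $2:65527, $3:1}
[9] nor  $1, $2, $2  →  {$0:0, $1:8, $2:65527, $3:1}
[10] addi  $1, $0, 7  →  {$0:0, $1:7, $2:65527, $3:1}

$0=0 $1=7 $2=65527 $3=1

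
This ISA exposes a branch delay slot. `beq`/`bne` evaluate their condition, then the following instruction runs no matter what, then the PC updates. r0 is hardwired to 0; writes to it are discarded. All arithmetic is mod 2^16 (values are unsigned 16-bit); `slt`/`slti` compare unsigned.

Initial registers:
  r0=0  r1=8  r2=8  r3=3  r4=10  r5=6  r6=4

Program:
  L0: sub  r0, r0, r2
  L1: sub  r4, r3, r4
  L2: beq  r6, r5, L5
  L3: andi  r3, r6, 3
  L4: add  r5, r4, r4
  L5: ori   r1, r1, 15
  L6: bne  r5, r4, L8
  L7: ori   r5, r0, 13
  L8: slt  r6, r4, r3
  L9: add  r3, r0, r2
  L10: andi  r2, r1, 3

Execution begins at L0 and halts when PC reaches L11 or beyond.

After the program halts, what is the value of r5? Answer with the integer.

13

#0 sub  r0, r0, r2 ; 0/8/8/3/10/6/4
#1 sub  r4, r3, r4 ; 0/8/8/3/65529/6/4
#2 beq  r6, r5, L5 ; 0/8/8/3/65529/6/4 ; →fallthru
#3 andi  r3, r6, 3 ; 0/8/8/0/65529/6/4
#4 add  r5, r4, r4 ; 0/8/8/0/65529/65522/4
#5 ori   r1, r1, 15 ; 0/15/8/0/65529/65522/4
#6 bne  r5, r4, L8 ; 0/15/8/0/65529/65522/4 ; →target
#7 ori   r5, r0, 13 ; 0/15/8/0/65529/13/4
#8 slt  r6, r4, r3 ; 0/15/8/0/65529/13/0
#9 add  r3, r0, r2 ; 0/15/8/8/65529/13/0
#10 andi  r2, r1, 3 ; 0/15/3/8/65529/13/0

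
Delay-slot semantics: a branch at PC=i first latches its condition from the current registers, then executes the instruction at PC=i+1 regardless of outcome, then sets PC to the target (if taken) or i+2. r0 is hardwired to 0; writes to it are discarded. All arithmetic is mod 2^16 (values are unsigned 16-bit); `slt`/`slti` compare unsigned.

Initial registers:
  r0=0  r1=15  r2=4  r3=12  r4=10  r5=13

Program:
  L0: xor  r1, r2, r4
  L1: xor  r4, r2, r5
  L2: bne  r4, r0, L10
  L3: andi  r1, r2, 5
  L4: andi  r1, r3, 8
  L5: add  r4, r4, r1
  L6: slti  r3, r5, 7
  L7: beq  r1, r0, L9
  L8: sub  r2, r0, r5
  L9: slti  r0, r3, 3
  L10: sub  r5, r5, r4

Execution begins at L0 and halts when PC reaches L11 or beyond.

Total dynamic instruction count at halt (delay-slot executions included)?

5

[0] xor  r1, r2, r4  →  {r0:0, r1:14, r2:4, r3:12, r4:10, r5:13}
[1] xor  r4, r2, r5  →  {r0:0, r1:14, r2:4, r3:12, r4:9, r5:13}
[2] bne  r4, r0, L10  →  {r0:0, r1:14, r2:4, r3:12, r4:9, r5:13}  ⟨branch taken⟩
[3] andi  r1, r2, 5  →  {r0:0, r1:4, r2:4, r3:12, r4:9, r5:13}
[10] sub  r5, r5, r4  →  {r0:0, r1:4, r2:4, r3:12, r4:9, r5:4}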